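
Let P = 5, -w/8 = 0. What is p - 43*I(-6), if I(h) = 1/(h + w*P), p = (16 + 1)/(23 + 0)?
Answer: 1091/138 ≈ 7.9058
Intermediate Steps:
w = 0 (w = -8*0 = 0)
p = 17/23 ≈ 0.73913
I(h) = 1/h (I(h) = 1/(h + 0*5) = 1/(h + 0) = 1/h)
p - 43*I(-6) = 17/23 - 43/(-6) = 17/23 - 43*(-1/6) = 17/23 + 43/6 = 1091/138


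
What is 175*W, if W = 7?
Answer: 1225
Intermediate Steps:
175*W = 175*7 = 1225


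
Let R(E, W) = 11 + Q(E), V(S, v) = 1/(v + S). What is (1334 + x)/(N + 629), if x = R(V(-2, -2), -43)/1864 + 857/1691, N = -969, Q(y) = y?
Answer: -989744857/252161920 ≈ -3.9250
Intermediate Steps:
V(S, v) = 1/(S + v)
R(E, W) = 11 + E
x = 6462505/12608096 (x = (11 + 1/(-2 - 2))/1864 + 857/1691 = (11 + 1/(-4))*(1/1864) + 857*(1/1691) = (11 - ¼)*(1/1864) + 857/1691 = (43/4)*(1/1864) + 857/1691 = 43/7456 + 857/1691 = 6462505/12608096 ≈ 0.51257)
(1334 + x)/(N + 629) = (1334 + 6462505/12608096)/(-969 + 629) = (16825662569/12608096)/(-340) = (16825662569/12608096)*(-1/340) = -989744857/252161920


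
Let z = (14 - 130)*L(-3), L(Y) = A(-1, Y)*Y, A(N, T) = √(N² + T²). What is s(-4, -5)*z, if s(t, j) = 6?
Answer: 2088*√10 ≈ 6602.8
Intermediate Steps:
L(Y) = Y*√(1 + Y²) (L(Y) = √((-1)² + Y²)*Y = √(1 + Y²)*Y = Y*√(1 + Y²))
z = 348*√10 (z = (14 - 130)*(-3*√(1 + (-3)²)) = -(-348)*√(1 + 9) = -(-348)*√10 = 348*√10 ≈ 1100.5)
s(-4, -5)*z = 6*(348*√10) = 2088*√10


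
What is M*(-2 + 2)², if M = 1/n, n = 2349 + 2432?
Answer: 0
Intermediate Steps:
n = 4781
M = 1/4781 ≈ 0.00020916
M*(-2 + 2)² = (-2 + 2)²/4781 = (1/4781)*0² = (1/4781)*0 = 0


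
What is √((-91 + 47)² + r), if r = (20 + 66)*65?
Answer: √7526 ≈ 86.753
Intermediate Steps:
r = 5590 (r = 86*65 = 5590)
√((-91 + 47)² + r) = √((-91 + 47)² + 5590) = √((-44)² + 5590) = √(1936 + 5590) = √7526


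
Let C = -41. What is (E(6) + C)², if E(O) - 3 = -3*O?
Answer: 3136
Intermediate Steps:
E(O) = 3 - 3*O
(E(6) + C)² = ((3 - 3*6) - 41)² = ((3 - 18) - 41)² = (-15 - 41)² = (-56)² = 3136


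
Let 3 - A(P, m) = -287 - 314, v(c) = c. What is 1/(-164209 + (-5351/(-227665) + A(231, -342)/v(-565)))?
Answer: -25726145/4224491441574 ≈ -6.0898e-6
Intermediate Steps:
A(P, m) = 604 (A(P, m) = 3 - (-287 - 314) = 3 - 1*(-601) = 3 + 601 = 604)
1/(-164209 + (-5351/(-227665) + A(231, -342)/v(-565))) = 1/(-164209 + (-5351/(-227665) + 604/(-565))) = 1/(-164209 + (-5351*(-1/227665) + 604*(-1/565))) = 1/(-164209 + (5351/227665 - 604/565)) = 1/(-164209 - 26897269/25726145) = 1/(-4224491441574/25726145) = -25726145/4224491441574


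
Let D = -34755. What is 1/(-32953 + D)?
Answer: -1/67708 ≈ -1.4769e-5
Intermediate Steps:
1/(-32953 + D) = 1/(-32953 - 34755) = 1/(-67708) = -1/67708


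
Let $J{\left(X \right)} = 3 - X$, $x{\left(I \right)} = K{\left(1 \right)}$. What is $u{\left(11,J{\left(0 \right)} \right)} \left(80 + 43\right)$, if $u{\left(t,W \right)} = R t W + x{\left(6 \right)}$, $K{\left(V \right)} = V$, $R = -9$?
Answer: $-36408$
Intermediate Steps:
$x{\left(I \right)} = 1$
$u{\left(t,W \right)} = 1 - 9 W t$ ($u{\left(t,W \right)} = - 9 t W + 1 = - 9 W t + 1 = 1 - 9 W t$)
$u{\left(11,J{\left(0 \right)} \right)} \left(80 + 43\right) = \left(1 - 9 \left(3 - 0\right) 11\right) \left(80 + 43\right) = \left(1 - 9 \left(3 + 0\right) 11\right) 123 = \left(1 - 27 \cdot 11\right) 123 = \left(1 - 297\right) 123 = \left(-296\right) 123 = -36408$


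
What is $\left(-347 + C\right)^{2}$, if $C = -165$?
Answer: $262144$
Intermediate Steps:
$\left(-347 + C\right)^{2} = \left(-347 - 165\right)^{2} = \left(-512\right)^{2} = 262144$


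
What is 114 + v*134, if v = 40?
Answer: 5474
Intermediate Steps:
114 + v*134 = 114 + 40*134 = 114 + 5360 = 5474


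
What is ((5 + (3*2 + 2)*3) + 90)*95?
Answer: 11305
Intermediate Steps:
((5 + (3*2 + 2)*3) + 90)*95 = ((5 + (6 + 2)*3) + 90)*95 = ((5 + 8*3) + 90)*95 = ((5 + 24) + 90)*95 = (29 + 90)*95 = 119*95 = 11305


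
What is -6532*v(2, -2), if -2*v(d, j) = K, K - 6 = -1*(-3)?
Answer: 29394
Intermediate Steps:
K = 9 (K = 6 - 1*(-3) = 6 + 3 = 9)
v(d, j) = -9/2 (v(d, j) = -½*9 = -9/2)
-6532*v(2, -2) = -6532*(-9/2) = 29394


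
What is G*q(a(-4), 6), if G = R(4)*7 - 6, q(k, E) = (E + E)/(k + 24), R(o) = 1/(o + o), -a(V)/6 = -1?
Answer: -41/20 ≈ -2.0500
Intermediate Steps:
a(V) = 6 (a(V) = -6*(-1) = 6)
R(o) = 1/(2*o)
q(k, E) = 2*E/(24 + k) (q(k, E) = (2*E)/(24 + k) = 2*E/(24 + k))
G = -41/8 (G = ((½)/4)*7 - 6 = ((½)*(¼))*7 - 6 = (⅛)*7 - 6 = 7/8 - 6 = -41/8 ≈ -5.1250)
G*q(a(-4), 6) = -41*6/(4*(24 + 6)) = -41*6/(4*30) = -41/8*⅖ = -41/20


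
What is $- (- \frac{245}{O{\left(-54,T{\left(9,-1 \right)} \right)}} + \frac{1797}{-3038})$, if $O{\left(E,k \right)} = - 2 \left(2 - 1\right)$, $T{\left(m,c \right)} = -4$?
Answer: $- \frac{185179}{1519} \approx -121.91$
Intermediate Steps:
$O{\left(E,k \right)} = -2$ ($O{\left(E,k \right)} = \left(-2\right) 1 = -2$)
$- (- \frac{245}{O{\left(-54,T{\left(9,-1 \right)} \right)}} + \frac{1797}{-3038}) = - (- \frac{245}{-2} + \frac{1797}{-3038}) = - (\left(-245\right) \left(- \frac{1}{2}\right) + 1797 \left(- \frac{1}{3038}\right)) = - (\frac{245}{2} - \frac{1797}{3038}) = \left(-1\right) \frac{185179}{1519} = - \frac{185179}{1519}$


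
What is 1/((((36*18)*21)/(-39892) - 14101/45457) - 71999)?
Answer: -453342661/32640513523326 ≈ -1.3889e-5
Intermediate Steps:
1/((((36*18)*21)/(-39892) - 14101/45457) - 71999) = 1/(((648*21)*(-1/39892) - 14101*1/45457) - 71999) = 1/((13608*(-1/39892) - 14101/45457) - 71999) = 1/((-3402/9973 - 14101/45457) - 71999) = 1/(-295273987/453342661 - 71999) = 1/(-32640513523326/453342661) = -453342661/32640513523326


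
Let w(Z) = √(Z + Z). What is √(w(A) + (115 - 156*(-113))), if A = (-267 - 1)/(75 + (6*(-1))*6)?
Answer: √(26987103 + 78*I*√5226)/39 ≈ 133.2 + 0.013916*I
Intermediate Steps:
A = -268/39 (A = -268/(75 - 6*6) = -268/(75 - 36) = -268/39 ≈ -6.8718)
w(Z) = √2*√Z (w(Z) = √(2*Z) = √2*√Z)
√(w(A) + (115 - 156*(-113))) = √(√2*√(-268/39) + (115 - 156*(-113))) = √(√2*(2*I*√2613/39) + (115 + 17628)) = √(2*I*√5226/39 + 17743) = √(17743 + 2*I*√5226/39)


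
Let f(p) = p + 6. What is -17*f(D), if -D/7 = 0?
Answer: -102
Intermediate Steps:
D = 0 (D = -7*0 = 0)
f(p) = 6 + p
-17*f(D) = -17*(6 + 0) = -17*6 = -102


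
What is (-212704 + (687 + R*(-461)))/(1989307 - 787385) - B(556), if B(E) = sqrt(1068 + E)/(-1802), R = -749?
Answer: 66636/600961 + sqrt(406)/901 ≈ 0.13325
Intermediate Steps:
B(E) = -sqrt(1068 + E)/1802 (B(E) = sqrt(1068 + E)*(-1/1802) = -sqrt(1068 + E)/1802)
(-212704 + (687 + R*(-461)))/(1989307 - 787385) - B(556) = (-212704 + (687 - 749*(-461)))/(1989307 - 787385) - (-1)*sqrt(1068 + 556)/1802 = (-212704 + (687 + 345289))/1201922 - (-1)*sqrt(1624)/1802 = (-212704 + 345976)*(1/1201922) - (-1)*2*sqrt(406)/1802 = 133272*(1/1201922) - (-1)*sqrt(406)/901 = 66636/600961 + sqrt(406)/901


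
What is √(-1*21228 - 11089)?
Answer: I*√32317 ≈ 179.77*I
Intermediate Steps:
√(-1*21228 - 11089) = √(-21228 - 11089) = √(-32317) = I*√32317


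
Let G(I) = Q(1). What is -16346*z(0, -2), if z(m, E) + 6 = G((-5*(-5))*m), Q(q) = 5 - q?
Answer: 32692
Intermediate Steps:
G(I) = 4 (G(I) = 5 - 1*1 = 5 - 1 = 4)
z(m, E) = -2 (z(m, E) = -6 + 4 = -2)
-16346*z(0, -2) = -16346*(-2) = 32692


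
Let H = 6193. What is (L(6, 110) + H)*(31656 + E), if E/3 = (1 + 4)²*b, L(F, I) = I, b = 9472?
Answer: 4677178968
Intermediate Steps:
E = 710400 (E = 3*((1 + 4)²*9472) = 3*(5²*9472) = 3*(25*9472) = 3*236800 = 710400)
(L(6, 110) + H)*(31656 + E) = (110 + 6193)*(31656 + 710400) = 6303*742056 = 4677178968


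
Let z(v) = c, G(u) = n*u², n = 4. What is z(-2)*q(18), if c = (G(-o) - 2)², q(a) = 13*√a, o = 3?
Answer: 45084*√2 ≈ 63758.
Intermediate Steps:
G(u) = 4*u²
c = 1156 (c = (4*(-1*3)² - 2)² = (4*(-3)² - 2)² = (4*9 - 2)² = (36 - 2)² = 34² = 1156)
z(v) = 1156
z(-2)*q(18) = 1156*(13*√18) = 1156*(13*(3*√2)) = 1156*(39*√2) = 45084*√2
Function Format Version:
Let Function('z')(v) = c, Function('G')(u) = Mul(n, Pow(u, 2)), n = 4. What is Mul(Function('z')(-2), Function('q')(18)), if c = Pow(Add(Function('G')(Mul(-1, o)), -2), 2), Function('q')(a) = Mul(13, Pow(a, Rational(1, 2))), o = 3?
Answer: Mul(45084, Pow(2, Rational(1, 2))) ≈ 63758.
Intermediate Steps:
Function('G')(u) = Mul(4, Pow(u, 2))
c = 1156 (c = Pow(Add(Mul(4, Pow(Mul(-1, 3), 2)), -2), 2) = Pow(Add(Mul(4, Pow(-3, 2)), -2), 2) = Pow(Add(Mul(4, 9), -2), 2) = Pow(Add(36, -2), 2) = Pow(34, 2) = 1156)
Function('z')(v) = 1156
Mul(Function('z')(-2), Function('q')(18)) = Mul(1156, Mul(13, Pow(18, Rational(1, 2)))) = Mul(1156, Mul(13, Mul(3, Pow(2, Rational(1, 2))))) = Mul(1156, Mul(39, Pow(2, Rational(1, 2)))) = Mul(45084, Pow(2, Rational(1, 2)))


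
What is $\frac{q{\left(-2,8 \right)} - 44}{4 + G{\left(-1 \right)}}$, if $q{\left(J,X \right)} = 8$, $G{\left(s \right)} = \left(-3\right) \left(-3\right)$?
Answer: $- \frac{36}{13} \approx -2.7692$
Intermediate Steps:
$G{\left(s \right)} = 9$
$\frac{q{\left(-2,8 \right)} - 44}{4 + G{\left(-1 \right)}} = \frac{8 - 44}{4 + 9} = - \frac{36}{13}$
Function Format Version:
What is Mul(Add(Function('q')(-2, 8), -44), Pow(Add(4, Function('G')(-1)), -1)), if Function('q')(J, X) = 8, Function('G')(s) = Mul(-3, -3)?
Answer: Rational(-36, 13) ≈ -2.7692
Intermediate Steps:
Function('G')(s) = 9
Mul(Add(Function('q')(-2, 8), -44), Pow(Add(4, Function('G')(-1)), -1)) = Mul(Add(8, -44), Pow(Add(4, 9), -1)) = Mul(-36, Pow(13, -1)) = Mul(-36, Rational(1, 13)) = Rational(-36, 13)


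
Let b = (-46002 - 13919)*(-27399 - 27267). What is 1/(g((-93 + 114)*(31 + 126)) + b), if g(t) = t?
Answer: 1/3275644683 ≈ 3.0528e-10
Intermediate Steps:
b = 3275641386 (b = -59921*(-54666) = 3275641386)
1/(g((-93 + 114)*(31 + 126)) + b) = 1/((-93 + 114)*(31 + 126) + 3275641386) = 1/(21*157 + 3275641386) = 1/(3297 + 3275641386) = 1/3275644683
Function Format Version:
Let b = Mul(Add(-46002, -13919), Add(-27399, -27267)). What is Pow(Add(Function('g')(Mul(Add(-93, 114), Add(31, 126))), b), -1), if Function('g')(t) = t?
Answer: Rational(1, 3275644683) ≈ 3.0528e-10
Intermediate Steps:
b = 3275641386 (b = Mul(-59921, -54666) = 3275641386)
Pow(Add(Function('g')(Mul(Add(-93, 114), Add(31, 126))), b), -1) = Pow(Add(Mul(Add(-93, 114), Add(31, 126)), 3275641386), -1) = Pow(Add(Mul(21, 157), 3275641386), -1) = Pow(Add(3297, 3275641386), -1) = Pow(3275644683, -1) = Rational(1, 3275644683)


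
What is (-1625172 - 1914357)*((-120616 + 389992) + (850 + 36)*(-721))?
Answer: 1307608198470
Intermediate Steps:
(-1625172 - 1914357)*((-120616 + 389992) + (850 + 36)*(-721)) = -3539529*(269376 + 886*(-721)) = -3539529*(269376 - 638806) = -3539529*(-369430) = 1307608198470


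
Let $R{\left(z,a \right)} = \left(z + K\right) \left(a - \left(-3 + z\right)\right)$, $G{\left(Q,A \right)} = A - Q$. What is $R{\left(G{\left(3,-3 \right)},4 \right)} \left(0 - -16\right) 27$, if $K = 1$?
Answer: $-28080$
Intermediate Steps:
$R{\left(z,a \right)} = \left(1 + z\right) \left(3 + a - z\right)$ ($R{\left(z,a \right)} = \left(z + 1\right) \left(a - \left(-3 + z\right)\right) = \left(1 + z\right) \left(a - \left(-3 + z\right)\right) = \left(1 + z\right) \left(3 + a - z\right)$)
$R{\left(G{\left(3,-3 \right)},4 \right)} \left(0 - -16\right) 27 = \left(3 + 4 - \left(-3 - 3\right)^{2} + 2 \left(-3 - 3\right) + 4 \left(-3 - 3\right)\right) \left(0 - -16\right) 27 = \left(3 + 4 - \left(-3 - 3\right)^{2} + 2 \left(-3 - 3\right) + 4 \left(-3 - 3\right)\right) \left(0 + 16\right) 27 = \left(3 + 4 - \left(-6\right)^{2} + 2 \left(-6\right) + 4 \left(-6\right)\right) 16 \cdot 27 = \left(3 + 4 - 36 - 12 - 24\right) 16 \cdot 27 = \left(-65\right) 16 \cdot 27 = \left(-1040\right) 27 = -28080$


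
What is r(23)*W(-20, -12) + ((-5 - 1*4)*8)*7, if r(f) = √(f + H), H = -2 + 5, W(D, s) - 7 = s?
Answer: -504 - 5*√26 ≈ -529.50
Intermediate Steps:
W(D, s) = 7 + s
H = 3
r(f) = √(3 + f) (r(f) = √(f + 3) = √(3 + f))
r(23)*W(-20, -12) + ((-5 - 1*4)*8)*7 = √(3 + 23)*(7 - 12) + ((-5 - 1*4)*8)*7 = √26*(-5) + ((-5 - 4)*8)*7 = -5*√26 - 9*8*7 = -5*√26 - 72*7 = -5*√26 - 504 = -504 - 5*√26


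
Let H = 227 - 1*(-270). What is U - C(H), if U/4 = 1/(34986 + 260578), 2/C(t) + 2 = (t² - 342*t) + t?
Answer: -35126/2864384615 ≈ -1.2263e-5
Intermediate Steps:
H = 497 (H = 227 + 270 = 497)
C(t) = 2/(-2 + t² - 341*t) (C(t) = 2/(-2 + ((t² - 342*t) + t)) = 2/(-2 + (t² - 341*t)) = 2/(-2 + t² - 341*t))
U = 1/73891 (U = 4/(34986 + 260578) = 4/295564 = 4*(1/295564) = 1/73891 ≈ 1.3533e-5)
U - C(H) = 1/73891 - 2/(-2 + 497² - 341*497) = 1/73891 - 2/(-2 + 247009 - 169477) = 1/73891 - 2/77530 = 1/73891 - 1*1/38765 = 1/73891 - 1/38765 = -35126/2864384615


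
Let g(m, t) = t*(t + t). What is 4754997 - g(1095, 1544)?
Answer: -12875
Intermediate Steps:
g(m, t) = 2*t² (g(m, t) = t*(2*t) = 2*t²)
4754997 - g(1095, 1544) = 4754997 - 2*1544² = 4754997 - 2*2383936 = 4754997 - 1*4767872 = 4754997 - 4767872 = -12875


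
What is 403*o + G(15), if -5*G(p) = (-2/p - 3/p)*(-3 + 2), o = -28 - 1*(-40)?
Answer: 72539/15 ≈ 4835.9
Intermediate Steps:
o = 12 (o = -28 + 40 = 12)
G(p) = -1/p (G(p) = -(-2/p - 3/p)*(-3 + 2)/5 = -(-5/p)*(-1)/5 = -1/p)
403*o + G(15) = 403*12 - 1/15 = 4836 - 1*1/15 = 4836 - 1/15 = 72539/15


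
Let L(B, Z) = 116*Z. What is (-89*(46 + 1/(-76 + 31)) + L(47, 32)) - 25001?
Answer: -1142146/45 ≈ -25381.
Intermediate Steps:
(-89*(46 + 1/(-76 + 31)) + L(47, 32)) - 25001 = (-89*(46 + 1/(-76 + 31)) + 116*32) - 25001 = (-89*(46 + 1/(-45)) + 3712) - 25001 = (-89*(46 - 1/45) + 3712) - 25001 = (-89*2069/45 + 3712) - 25001 = (-184141/45 + 3712) - 25001 = -17101/45 - 25001 = -1142146/45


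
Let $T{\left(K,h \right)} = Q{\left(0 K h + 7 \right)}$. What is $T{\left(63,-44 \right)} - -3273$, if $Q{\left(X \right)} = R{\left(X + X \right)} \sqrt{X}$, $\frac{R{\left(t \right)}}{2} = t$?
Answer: $3273 + 28 \sqrt{7} \approx 3347.1$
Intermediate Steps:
$R{\left(t \right)} = 2 t$
$Q{\left(X \right)} = 4 X^{\frac{3}{2}}$ ($Q{\left(X \right)} = 2 \left(X + X\right) \sqrt{X} = 2 \cdot 2 X \sqrt{X} = 4 X \sqrt{X} = 4 X^{\frac{3}{2}}$)
$T{\left(K,h \right)} = 28 \sqrt{7}$ ($T{\left(K,h \right)} = 4 \left(0 K h + 7\right)^{\frac{3}{2}} = 4 \left(0 h + 7\right)^{\frac{3}{2}} = 4 \left(0 + 7\right)^{\frac{3}{2}} = 4 \cdot 7^{\frac{3}{2}} = 4 \cdot 7 \sqrt{7} = 28 \sqrt{7}$)
$T{\left(63,-44 \right)} - -3273 = 28 \sqrt{7} - -3273 = 28 \sqrt{7} + 3273 = 3273 + 28 \sqrt{7}$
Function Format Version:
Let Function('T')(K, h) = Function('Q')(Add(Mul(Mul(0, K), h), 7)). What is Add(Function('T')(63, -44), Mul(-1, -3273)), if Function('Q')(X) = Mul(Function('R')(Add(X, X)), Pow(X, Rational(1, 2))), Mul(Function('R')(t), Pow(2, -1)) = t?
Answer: Add(3273, Mul(28, Pow(7, Rational(1, 2)))) ≈ 3347.1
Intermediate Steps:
Function('R')(t) = Mul(2, t)
Function('Q')(X) = Mul(4, Pow(X, Rational(3, 2))) (Function('Q')(X) = Mul(Mul(2, Add(X, X)), Pow(X, Rational(1, 2))) = Mul(Mul(2, Mul(2, X)), Pow(X, Rational(1, 2))) = Mul(Mul(4, X), Pow(X, Rational(1, 2))) = Mul(4, Pow(X, Rational(3, 2))))
Function('T')(K, h) = Mul(28, Pow(7, Rational(1, 2))) (Function('T')(K, h) = Mul(4, Pow(Add(Mul(Mul(0, K), h), 7), Rational(3, 2))) = Mul(4, Pow(Add(Mul(0, h), 7), Rational(3, 2))) = Mul(4, Pow(Add(0, 7), Rational(3, 2))) = Mul(4, Pow(7, Rational(3, 2))) = Mul(4, Mul(7, Pow(7, Rational(1, 2)))) = Mul(28, Pow(7, Rational(1, 2))))
Add(Function('T')(63, -44), Mul(-1, -3273)) = Add(Mul(28, Pow(7, Rational(1, 2))), Mul(-1, -3273)) = Add(Mul(28, Pow(7, Rational(1, 2))), 3273) = Add(3273, Mul(28, Pow(7, Rational(1, 2))))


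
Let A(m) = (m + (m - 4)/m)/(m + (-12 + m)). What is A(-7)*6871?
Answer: 130549/91 ≈ 1434.6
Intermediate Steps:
A(m) = (m + (-4 + m)/m)/(-12 + 2*m)
A(-7)*6871 = ((½)*(-4 - 7 + (-7)²)/(-7*(-6 - 7)))*6871 = ((½)*(-⅐)*(-4 - 7 + 49)/(-13))*6871 = ((½)*(-⅐)*(-1/13)*38)*6871 = (19/91)*6871 = 130549/91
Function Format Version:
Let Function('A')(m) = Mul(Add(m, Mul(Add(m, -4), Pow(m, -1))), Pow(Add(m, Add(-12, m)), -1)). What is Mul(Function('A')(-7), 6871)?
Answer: Rational(130549, 91) ≈ 1434.6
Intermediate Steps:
Function('A')(m) = Mul(Pow(Add(-12, Mul(2, m)), -1), Add(m, Mul(Pow(m, -1), Add(-4, m)))) (Function('A')(m) = Mul(Add(m, Mul(Add(-4, m), Pow(m, -1))), Pow(Add(-12, Mul(2, m)), -1)) = Mul(Add(m, Mul(Pow(m, -1), Add(-4, m))), Pow(Add(-12, Mul(2, m)), -1)) = Mul(Pow(Add(-12, Mul(2, m)), -1), Add(m, Mul(Pow(m, -1), Add(-4, m)))))
Mul(Function('A')(-7), 6871) = Mul(Mul(Rational(1, 2), Pow(-7, -1), Pow(Add(-6, -7), -1), Add(-4, -7, Pow(-7, 2))), 6871) = Mul(Mul(Rational(1, 2), Rational(-1, 7), Pow(-13, -1), Add(-4, -7, 49)), 6871) = Mul(Mul(Rational(1, 2), Rational(-1, 7), Rational(-1, 13), 38), 6871) = Mul(Rational(19, 91), 6871) = Rational(130549, 91)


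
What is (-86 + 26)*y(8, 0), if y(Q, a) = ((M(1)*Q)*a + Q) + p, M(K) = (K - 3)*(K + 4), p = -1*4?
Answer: -240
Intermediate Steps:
p = -4
M(K) = (-3 + K)*(4 + K)
y(Q, a) = -4 + Q - 10*Q*a (y(Q, a) = (((-12 + 1 + 1**2)*Q)*a + Q) - 4 = (((-12 + 1 + 1)*Q)*a + Q) - 4 = ((-10*Q)*a + Q) - 4 = (-10*Q*a + Q) - 4 = (Q - 10*Q*a) - 4 = -4 + Q - 10*Q*a)
(-86 + 26)*y(8, 0) = (-86 + 26)*(-4 + 8 - 10*8*0) = -60*(-4 + 8 + 0) = -60*4 = -240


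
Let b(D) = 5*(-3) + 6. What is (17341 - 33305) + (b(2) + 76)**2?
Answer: -11475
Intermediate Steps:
b(D) = -9 (b(D) = -15 + 6 = -9)
(17341 - 33305) + (b(2) + 76)**2 = (17341 - 33305) + (-9 + 76)**2 = -15964 + 67**2 = -15964 + 4489 = -11475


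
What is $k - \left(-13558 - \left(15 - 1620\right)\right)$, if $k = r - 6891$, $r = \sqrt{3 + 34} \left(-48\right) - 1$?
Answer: $5061 - 48 \sqrt{37} \approx 4769.0$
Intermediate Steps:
$r = -1 - 48 \sqrt{37}$ ($r = \sqrt{37} \left(-48\right) - 1 = - 48 \sqrt{37} - 1 = -1 - 48 \sqrt{37} \approx -292.97$)
$k = -6892 - 48 \sqrt{37}$ ($k = \left(-1 - 48 \sqrt{37}\right) - 6891 = -6892 - 48 \sqrt{37} \approx -7184.0$)
$k - \left(-13558 - \left(15 - 1620\right)\right) = \left(-6892 - 48 \sqrt{37}\right) - \left(-13558 - \left(15 - 1620\right)\right) = \left(-6892 - 48 \sqrt{37}\right) - \left(-13558 - -1605\right) = \left(-6892 - 48 \sqrt{37}\right) - \left(-13558 + 1605\right) = \left(-6892 - 48 \sqrt{37}\right) - -11953 = \left(-6892 - 48 \sqrt{37}\right) + 11953 = 5061 - 48 \sqrt{37}$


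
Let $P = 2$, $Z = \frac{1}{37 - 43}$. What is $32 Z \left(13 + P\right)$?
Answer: $-80$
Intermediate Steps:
$Z = - \frac{1}{6}$ ($Z = \frac{1}{-6} = - \frac{1}{6} \approx -0.16667$)
$32 Z \left(13 + P\right) = 32 \left(- \frac{1}{6}\right) \left(13 + 2\right) = \left(- \frac{16}{3}\right) 15 = -80$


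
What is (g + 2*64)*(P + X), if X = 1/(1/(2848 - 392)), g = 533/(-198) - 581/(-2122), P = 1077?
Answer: 46603785335/105039 ≈ 4.4368e+5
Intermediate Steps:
g = -253997/105039 (g = 533*(-1/198) - 581*(-1/2122) = -533/198 + 581/2122 = -253997/105039 ≈ -2.4181)
X = 2456 (X = 1/(1/2456) = 2456)
(g + 2*64)*(P + X) = (-253997/105039 + 2*64)*(1077 + 2456) = (-253997/105039 + 128)*3533 = (13190995/105039)*3533 = 46603785335/105039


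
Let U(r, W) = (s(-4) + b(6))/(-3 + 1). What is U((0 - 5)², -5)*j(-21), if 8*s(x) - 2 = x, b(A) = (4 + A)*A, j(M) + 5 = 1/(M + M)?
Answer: 50429/336 ≈ 150.09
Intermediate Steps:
j(M) = -5 + 1/(2*M) (j(M) = -5 + 1/(M + M) = -5 + 1/(2*M))
b(A) = A*(4 + A)
s(x) = ¼ + x/8
U(r, W) = -239/8 (U(r, W) = ((¼ + (⅛)*(-4)) + 6*(4 + 6))/(-3 + 1) = ((¼ - ½) + 6*10)/(-2) = (-¼ + 60)*(-½) = (239/4)*(-½) = -239/8)
U((0 - 5)², -5)*j(-21) = -239*(-5 + (½)/(-21))/8 = -239*(-5 + (½)*(-1/21))/8 = -239*(-5 - 1/42)/8 = -239/8*(-211/42) = 50429/336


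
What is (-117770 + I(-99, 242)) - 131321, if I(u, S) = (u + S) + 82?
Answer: -248866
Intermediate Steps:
I(u, S) = 82 + S + u (I(u, S) = (S + u) + 82 = 82 + S + u)
(-117770 + I(-99, 242)) - 131321 = (-117770 + (82 + 242 - 99)) - 131321 = (-117770 + 225) - 131321 = -117545 - 131321 = -248866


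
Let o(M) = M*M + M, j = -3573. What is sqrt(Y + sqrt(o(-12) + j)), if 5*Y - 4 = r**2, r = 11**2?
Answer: sqrt(2929 + I*sqrt(3441)) ≈ 54.123 + 0.5419*I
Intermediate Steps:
r = 121
o(M) = M + M**2 (o(M) = M**2 + M = M + M**2)
Y = 2929 (Y = 4/5 + (1/5)*121**2 = 4/5 + (1/5)*14641 = 4/5 + 14641/5 = 2929)
sqrt(Y + sqrt(o(-12) + j)) = sqrt(2929 + sqrt(-12*(1 - 12) - 3573)) = sqrt(2929 + sqrt(-12*(-11) - 3573)) = sqrt(2929 + sqrt(132 - 3573)) = sqrt(2929 + sqrt(-3441)) = sqrt(2929 + I*sqrt(3441))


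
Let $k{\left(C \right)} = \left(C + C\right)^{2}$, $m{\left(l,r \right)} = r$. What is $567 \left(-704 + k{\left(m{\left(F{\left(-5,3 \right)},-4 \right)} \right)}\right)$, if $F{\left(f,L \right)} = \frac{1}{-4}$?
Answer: $-362880$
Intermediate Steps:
$F{\left(f,L \right)} = - \frac{1}{4}$
$k{\left(C \right)} = 4 C^{2}$ ($k{\left(C \right)} = \left(2 C\right)^{2} = 4 C^{2}$)
$567 \left(-704 + k{\left(m{\left(F{\left(-5,3 \right)},-4 \right)} \right)}\right) = 567 \left(-704 + 4 \left(-4\right)^{2}\right) = 567 \left(-704 + 4 \cdot 16\right) = 567 \left(-704 + 64\right) = 567 \left(-640\right) = -362880$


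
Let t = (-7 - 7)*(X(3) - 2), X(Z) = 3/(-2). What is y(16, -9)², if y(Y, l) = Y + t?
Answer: 4225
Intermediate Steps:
X(Z) = -3/2 (X(Z) = 3*(-½) = -3/2)
t = 49 (t = (-7 - 7)*(-3/2 - 2) = -14*(-7/2) = 49)
y(Y, l) = 49 + Y (y(Y, l) = Y + 49 = 49 + Y)
y(16, -9)² = (49 + 16)² = 65² = 4225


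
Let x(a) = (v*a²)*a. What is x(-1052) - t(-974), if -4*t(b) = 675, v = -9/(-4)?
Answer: -10478272797/4 ≈ -2.6196e+9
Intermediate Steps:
v = 9/4 (v = -9*(-¼) = 9/4 ≈ 2.2500)
t(b) = -675/4 (t(b) = -¼*675 = -675/4)
x(a) = 9*a³/4 (x(a) = (9*a²/4)*a = 9*a³/4)
x(-1052) - t(-974) = (9/4)*(-1052)³ - 1*(-675/4) = (9/4)*(-1164252608) + 675/4 = -2619568368 + 675/4 = -10478272797/4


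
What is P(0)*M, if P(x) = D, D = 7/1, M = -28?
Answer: -196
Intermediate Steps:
D = 7 (D = 7*1 = 7)
P(x) = 7
P(0)*M = 7*(-28) = -196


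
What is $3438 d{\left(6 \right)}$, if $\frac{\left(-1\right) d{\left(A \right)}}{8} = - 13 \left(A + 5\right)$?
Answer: $3933072$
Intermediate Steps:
$d{\left(A \right)} = 520 + 104 A$ ($d{\left(A \right)} = - 8 \left(- 13 \left(A + 5\right)\right) = - 8 \left(- 13 \left(5 + A\right)\right) = - 8 \left(-65 - 13 A\right) = 520 + 104 A$)
$3438 d{\left(6 \right)} = 3438 \left(520 + 104 \cdot 6\right) = 3438 \left(520 + 624\right) = 3438 \cdot 1144 = 3933072$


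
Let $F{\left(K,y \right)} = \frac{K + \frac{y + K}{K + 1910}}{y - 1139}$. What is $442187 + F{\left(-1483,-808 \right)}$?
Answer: $\frac{122540399845}{277123} \approx 4.4219 \cdot 10^{5}$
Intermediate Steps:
$F{\left(K,y \right)} = \frac{K + \frac{K + y}{1910 + K}}{-1139 + y}$
$442187 + F{\left(-1483,-808 \right)} = 442187 + \frac{-808 + \left(-1483\right)^{2} + 1911 \left(-1483\right)}{-2175490 - -1689137 + 1910 \left(-808\right) - -1198264} = 442187 + \frac{-808 + 2199289 - 2834013}{-2175490 + 1689137 - 1543280 + 1198264} = 442187 + \frac{1}{-831369} \left(-635532\right) = 442187 - - \frac{211844}{277123} = 442187 + \frac{211844}{277123} = \frac{122540399845}{277123}$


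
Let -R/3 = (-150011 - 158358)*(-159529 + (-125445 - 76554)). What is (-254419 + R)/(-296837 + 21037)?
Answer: 66890467583/55160 ≈ 1.2127e+6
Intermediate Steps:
R = -334452083496 (R = -3*(-150011 - 158358)*(-159529 + (-125445 - 76554)) = -(-925107)*(-159529 - 201999) = -(-925107)*(-361528) = -3*111484027832 = -334452083496)
(-254419 + R)/(-296837 + 21037) = (-254419 - 334452083496)/(-296837 + 21037) = -334452337915/(-275800) = -334452337915*(-1/275800) = 66890467583/55160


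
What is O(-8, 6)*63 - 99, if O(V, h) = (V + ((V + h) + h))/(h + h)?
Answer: -120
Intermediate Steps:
O(V, h) = (2*V + 2*h)/(2*h) (O(V, h) = (V + (V + 2*h))/((2*h)) = (2*V + 2*h)*(1/(2*h)) = (2*V + 2*h)/(2*h))
O(-8, 6)*63 - 99 = ((-8 + 6)/6)*63 - 99 = ((⅙)*(-2))*63 - 99 = -⅓*63 - 99 = -21 - 99 = -120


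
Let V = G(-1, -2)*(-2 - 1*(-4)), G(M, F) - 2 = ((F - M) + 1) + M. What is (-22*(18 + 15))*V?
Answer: -1452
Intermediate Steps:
G(M, F) = 3 + F (G(M, F) = 2 + (((F - M) + 1) + M) = 2 + ((1 + F - M) + M) = 2 + (1 + F) = 3 + F)
V = 2 (V = (3 - 2)*(-2 - 1*(-4)) = 1*(-2 + 4) = 1*2 = 2)
(-22*(18 + 15))*V = -22*(18 + 15)*2 = -22*33*2 = -726*2 = -1452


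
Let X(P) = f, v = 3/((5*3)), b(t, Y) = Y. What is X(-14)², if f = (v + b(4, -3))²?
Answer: 38416/625 ≈ 61.466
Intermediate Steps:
v = ⅕ (v = 3/15 = 3*(1/15) = ⅕ ≈ 0.20000)
f = 196/25 (f = (⅕ - 3)² = (-14/5)² = 196/25 ≈ 7.8400)
X(P) = 196/25
X(-14)² = (196/25)² = 38416/625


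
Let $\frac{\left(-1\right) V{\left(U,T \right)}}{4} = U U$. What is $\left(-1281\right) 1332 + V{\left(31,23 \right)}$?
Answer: $-1710136$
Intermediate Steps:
$V{\left(U,T \right)} = - 4 U^{2}$ ($V{\left(U,T \right)} = - 4 U U = - 4 U^{2}$)
$\left(-1281\right) 1332 + V{\left(31,23 \right)} = \left(-1281\right) 1332 - 4 \cdot 31^{2} = -1706292 - 3844 = -1710136$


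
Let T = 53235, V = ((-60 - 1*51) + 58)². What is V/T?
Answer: 2809/53235 ≈ 0.052766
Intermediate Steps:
V = 2809 (V = ((-60 - 51) + 58)² = (-111 + 58)² = (-53)² = 2809)
V/T = 2809/53235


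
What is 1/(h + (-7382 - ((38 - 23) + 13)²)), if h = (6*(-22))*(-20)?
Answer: -1/5526 ≈ -0.00018096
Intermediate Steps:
h = 2640 (h = -132*(-20) = 2640)
1/(h + (-7382 - ((38 - 23) + 13)²)) = 1/(2640 + (-7382 - ((38 - 23) + 13)²)) = 1/(2640 + (-7382 - (15 + 13)²)) = 1/(2640 + (-7382 - 1*28²)) = 1/(2640 + (-7382 - 1*784)) = 1/(2640 + (-7382 - 784)) = 1/(2640 - 8166) = 1/(-5526) = -1/5526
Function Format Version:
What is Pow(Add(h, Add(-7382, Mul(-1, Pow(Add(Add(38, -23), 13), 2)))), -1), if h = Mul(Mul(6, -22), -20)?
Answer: Rational(-1, 5526) ≈ -0.00018096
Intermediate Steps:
h = 2640 (h = Mul(-132, -20) = 2640)
Pow(Add(h, Add(-7382, Mul(-1, Pow(Add(Add(38, -23), 13), 2)))), -1) = Pow(Add(2640, Add(-7382, Mul(-1, Pow(Add(Add(38, -23), 13), 2)))), -1) = Pow(Add(2640, Add(-7382, Mul(-1, Pow(Add(15, 13), 2)))), -1) = Pow(Add(2640, Add(-7382, Mul(-1, Pow(28, 2)))), -1) = Pow(Add(2640, Add(-7382, Mul(-1, 784))), -1) = Pow(Add(2640, Add(-7382, -784)), -1) = Pow(Add(2640, -8166), -1) = Pow(-5526, -1) = Rational(-1, 5526)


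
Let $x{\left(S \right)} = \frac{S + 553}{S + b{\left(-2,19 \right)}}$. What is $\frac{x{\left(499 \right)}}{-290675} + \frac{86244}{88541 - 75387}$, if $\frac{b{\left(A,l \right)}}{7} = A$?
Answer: $\frac{6079219445746}{927208195375} \approx 6.5565$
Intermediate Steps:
$b{\left(A,l \right)} = 7 A$
$x{\left(S \right)} = \frac{553 + S}{-14 + S}$ ($x{\left(S \right)} = \frac{S + 553}{S + 7 \left(-2\right)} = \frac{553 + S}{S - 14} = \frac{553 + S}{-14 + S}$)
$\frac{x{\left(499 \right)}}{-290675} + \frac{86244}{88541 - 75387} = \frac{\frac{1}{-14 + 499} \left(553 + 499\right)}{-290675} + \frac{86244}{88541 - 75387} = \frac{1}{485} \cdot 1052 \left(- \frac{1}{290675}\right) + \frac{86244}{88541 - 75387} = \frac{1}{485} \cdot 1052 \left(- \frac{1}{290675}\right) + \frac{86244}{13154} = \frac{1052}{485} \left(- \frac{1}{290675}\right) + 86244 \cdot \frac{1}{13154} = - \frac{1052}{140977375} + \frac{43122}{6577} = \frac{6079219445746}{927208195375}$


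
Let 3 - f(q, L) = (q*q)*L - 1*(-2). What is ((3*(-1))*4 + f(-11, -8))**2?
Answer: 915849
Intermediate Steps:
f(q, L) = 1 - L*q**2 (f(q, L) = 3 - ((q*q)*L - 1*(-2)) = 3 - (q**2*L + 2) = 3 - (L*q**2 + 2) = 3 - (2 + L*q**2) = 3 + (-2 - L*q**2) = 1 - L*q**2)
((3*(-1))*4 + f(-11, -8))**2 = ((3*(-1))*4 + (1 - 1*(-8)*(-11)**2))**2 = (-3*4 + (1 - 1*(-8)*121))**2 = (-12 + (1 + 968))**2 = (-12 + 969)**2 = 957**2 = 915849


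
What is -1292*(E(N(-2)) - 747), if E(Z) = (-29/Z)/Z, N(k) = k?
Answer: 974491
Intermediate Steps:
E(Z) = -29/Z**2
-1292*(E(N(-2)) - 747) = -1292*(-29/(-2)**2 - 747) = -1292*(-29*1/4 - 747) = -1292*(-29/4 - 747) = -1292*(-3017/4) = 974491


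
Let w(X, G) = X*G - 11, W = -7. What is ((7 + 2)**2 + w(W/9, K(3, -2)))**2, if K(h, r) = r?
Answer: 414736/81 ≈ 5120.2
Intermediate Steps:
w(X, G) = -11 + G*X (w(X, G) = G*X - 11 = -11 + G*X)
((7 + 2)**2 + w(W/9, K(3, -2)))**2 = ((7 + 2)**2 + (-11 - (-14)/9))**2 = (9**2 + (-11 - (-14)/9))**2 = (81 + (-11 - 2*(-7/9)))**2 = (81 + (-11 + 14/9))**2 = (81 - 85/9)**2 = (644/9)**2 = 414736/81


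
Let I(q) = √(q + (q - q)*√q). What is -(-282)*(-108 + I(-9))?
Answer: -30456 + 846*I ≈ -30456.0 + 846.0*I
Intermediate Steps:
I(q) = √q (I(q) = √(q + 0*√q) = √(q + 0) = √q)
-(-282)*(-108 + I(-9)) = -(-282)*(-108 + √(-9)) = -(-282)*(-108 + 3*I) = -(30456 - 846*I) = -30456 + 846*I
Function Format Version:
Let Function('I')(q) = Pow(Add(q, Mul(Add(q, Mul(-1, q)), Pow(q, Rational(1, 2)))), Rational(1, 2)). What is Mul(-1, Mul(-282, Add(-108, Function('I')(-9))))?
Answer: Add(-30456, Mul(846, I)) ≈ Add(-30456., Mul(846.00, I))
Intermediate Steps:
Function('I')(q) = Pow(q, Rational(1, 2)) (Function('I')(q) = Pow(Add(q, Mul(0, Pow(q, Rational(1, 2)))), Rational(1, 2)) = Pow(Add(q, 0), Rational(1, 2)) = Pow(q, Rational(1, 2)))
Mul(-1, Mul(-282, Add(-108, Function('I')(-9)))) = Mul(-1, Mul(-282, Add(-108, Pow(-9, Rational(1, 2))))) = Mul(-1, Mul(-282, Add(-108, Mul(3, I)))) = Mul(-1, Add(30456, Mul(-846, I))) = Add(-30456, Mul(846, I))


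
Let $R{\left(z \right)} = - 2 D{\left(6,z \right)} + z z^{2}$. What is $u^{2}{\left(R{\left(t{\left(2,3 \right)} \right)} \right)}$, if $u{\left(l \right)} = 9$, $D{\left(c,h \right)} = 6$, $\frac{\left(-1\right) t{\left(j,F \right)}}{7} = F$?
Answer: $81$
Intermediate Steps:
$t{\left(j,F \right)} = - 7 F$
$R{\left(z \right)} = -12 + z^{3}$ ($R{\left(z \right)} = \left(-2\right) 6 + z z^{2} = -12 + z^{3}$)
$u^{2}{\left(R{\left(t{\left(2,3 \right)} \right)} \right)} = 9^{2} = 81$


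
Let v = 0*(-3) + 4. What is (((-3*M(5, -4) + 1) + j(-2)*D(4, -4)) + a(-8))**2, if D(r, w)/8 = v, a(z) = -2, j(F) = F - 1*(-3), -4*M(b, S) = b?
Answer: 19321/16 ≈ 1207.6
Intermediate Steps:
M(b, S) = -b/4
j(F) = 3 + F (j(F) = F + 3 = 3 + F)
v = 4 (v = 0 + 4 = 4)
D(r, w) = 32 (D(r, w) = 8*4 = 32)
(((-3*M(5, -4) + 1) + j(-2)*D(4, -4)) + a(-8))**2 = (((-(-3)*5/4 + 1) + (3 - 2)*32) - 2)**2 = (((-3*(-5/4) + 1) + 1*32) - 2)**2 = (((15/4 + 1) + 32) - 2)**2 = ((19/4 + 32) - 2)**2 = (147/4 - 2)**2 = (139/4)**2 = 19321/16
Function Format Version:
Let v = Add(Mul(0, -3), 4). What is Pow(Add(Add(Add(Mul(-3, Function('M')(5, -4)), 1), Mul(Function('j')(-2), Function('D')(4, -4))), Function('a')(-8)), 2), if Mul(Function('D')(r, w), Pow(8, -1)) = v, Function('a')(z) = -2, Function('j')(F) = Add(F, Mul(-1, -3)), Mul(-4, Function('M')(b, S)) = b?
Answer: Rational(19321, 16) ≈ 1207.6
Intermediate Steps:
Function('M')(b, S) = Mul(Rational(-1, 4), b)
Function('j')(F) = Add(3, F) (Function('j')(F) = Add(F, 3) = Add(3, F))
v = 4 (v = Add(0, 4) = 4)
Function('D')(r, w) = 32 (Function('D')(r, w) = Mul(8, 4) = 32)
Pow(Add(Add(Add(Mul(-3, Function('M')(5, -4)), 1), Mul(Function('j')(-2), Function('D')(4, -4))), Function('a')(-8)), 2) = Pow(Add(Add(Add(Mul(-3, Mul(Rational(-1, 4), 5)), 1), Mul(Add(3, -2), 32)), -2), 2) = Pow(Add(Add(Add(Mul(-3, Rational(-5, 4)), 1), Mul(1, 32)), -2), 2) = Pow(Add(Add(Add(Rational(15, 4), 1), 32), -2), 2) = Pow(Add(Add(Rational(19, 4), 32), -2), 2) = Pow(Add(Rational(147, 4), -2), 2) = Pow(Rational(139, 4), 2) = Rational(19321, 16)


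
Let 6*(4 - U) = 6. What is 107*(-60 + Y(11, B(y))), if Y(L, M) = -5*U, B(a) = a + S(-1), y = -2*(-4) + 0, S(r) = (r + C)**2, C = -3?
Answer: -8025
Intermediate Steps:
U = 3 (U = 4 - 1/6*6 = 4 - 1 = 3)
S(r) = (-3 + r)**2 (S(r) = (r - 3)**2 = (-3 + r)**2)
y = 8 (y = 8 + 0 = 8)
B(a) = 16 + a (B(a) = a + (-3 - 1)**2 = a + (-4)**2 = a + 16 = 16 + a)
Y(L, M) = -15 (Y(L, M) = -5*3 = -15)
107*(-60 + Y(11, B(y))) = 107*(-60 - 15) = 107*(-75) = -8025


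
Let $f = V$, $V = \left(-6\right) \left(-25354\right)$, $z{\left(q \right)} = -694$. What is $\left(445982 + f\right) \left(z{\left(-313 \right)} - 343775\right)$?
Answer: $-206028975714$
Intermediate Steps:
$V = 152124$
$f = 152124$
$\left(445982 + f\right) \left(z{\left(-313 \right)} - 343775\right) = \left(445982 + 152124\right) \left(-694 - 343775\right) = 598106 \left(-344469\right) = -206028975714$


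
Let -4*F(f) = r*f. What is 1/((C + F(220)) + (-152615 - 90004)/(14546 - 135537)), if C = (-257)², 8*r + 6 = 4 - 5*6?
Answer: 9307/616784246 ≈ 1.5090e-5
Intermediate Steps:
r = -4 (r = -¾ + (4 - 5*6)/8 = -¾ + (4 - 30)/8 = -¾ + (⅛)*(-26) = -¾ - 13/4 = -4)
C = 66049
F(f) = f (F(f) = -(-1)*f = f)
1/((C + F(220)) + (-152615 - 90004)/(14546 - 135537)) = 1/((66049 + 220) + (-152615 - 90004)/(14546 - 135537)) = 1/(66269 - 242619/(-120991)) = 1/(66269 - 242619*(-1/120991)) = 1/(66269 + 18663/9307) = 1/(616784246/9307) = 9307/616784246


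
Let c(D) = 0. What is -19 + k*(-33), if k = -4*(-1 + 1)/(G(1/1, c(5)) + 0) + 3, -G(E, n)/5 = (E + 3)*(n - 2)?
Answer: -118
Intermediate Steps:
G(E, n) = -5*(-2 + n)*(3 + E) (G(E, n) = -5*(E + 3)*(n - 2) = -5*(3 + E)*(-2 + n) = -5*(-2 + n)*(3 + E))
k = 3 (k = -4*(-1 + 1)/((30 - 15*0 + 10/1 - 5*0/1) + 0) + 3 = -0/((30 + 0 + 10*1 - 5*1*0) + 0) + 3 = -0/((30 + 0 + 10 + 0) + 0) + 3 = -0/(40 + 0) + 3 = -0/40 + 3 = -4*0 + 3 = 0 + 3 = 3)
-19 + k*(-33) = -19 + 3*(-33) = -19 - 99 = -118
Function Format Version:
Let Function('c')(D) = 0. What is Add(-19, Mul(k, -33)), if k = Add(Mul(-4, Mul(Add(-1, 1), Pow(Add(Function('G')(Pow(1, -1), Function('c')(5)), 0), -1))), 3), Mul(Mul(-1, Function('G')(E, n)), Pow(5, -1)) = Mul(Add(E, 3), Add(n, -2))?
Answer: -118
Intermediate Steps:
Function('G')(E, n) = Mul(-5, Add(-2, n), Add(3, E)) (Function('G')(E, n) = Mul(-5, Mul(Add(E, 3), Add(n, -2))) = Mul(-5, Mul(Add(3, E), Add(-2, n))) = Mul(-5, Mul(Add(-2, n), Add(3, E))) = Mul(-5, Add(-2, n), Add(3, E)))
k = 3 (k = Add(Mul(-4, Mul(Add(-1, 1), Pow(Add(Add(30, Mul(-15, 0), Mul(10, Pow(1, -1)), Mul(-5, Pow(1, -1), 0)), 0), -1))), 3) = Add(Mul(-4, Mul(0, Pow(Add(Add(30, 0, Mul(10, 1), Mul(-5, 1, 0)), 0), -1))), 3) = Add(Mul(-4, Mul(0, Pow(Add(Add(30, 0, 10, 0), 0), -1))), 3) = Add(Mul(-4, Mul(0, Pow(Add(40, 0), -1))), 3) = Add(Mul(-4, Mul(0, Pow(40, -1))), 3) = Add(Mul(-4, Mul(0, Rational(1, 40))), 3) = Add(Mul(-4, 0), 3) = Add(0, 3) = 3)
Add(-19, Mul(k, -33)) = Add(-19, Mul(3, -33)) = Add(-19, -99) = -118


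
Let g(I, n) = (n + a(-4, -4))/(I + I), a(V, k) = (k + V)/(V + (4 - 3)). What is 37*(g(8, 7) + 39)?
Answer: 70337/48 ≈ 1465.4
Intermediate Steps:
a(V, k) = (V + k)/(1 + V) (a(V, k) = (V + k)/(V + 1) = (V + k)/(1 + V))
g(I, n) = (8/3 + n)/(2*I) (g(I, n) = (n + (-4 - 4)/(1 - 4))/(I + I) = (n - 8/(-3))/((2*I)) = (n - 1/3*(-8))*(1/(2*I)) = (n + 8/3)*(1/(2*I)) = (8/3 + n)*(1/(2*I)) = (8/3 + n)/(2*I))
37*(g(8, 7) + 39) = 37*((1/6)*(8 + 3*7)/8 + 39) = 37*((1/6)*(1/8)*(8 + 21) + 39) = 37*((1/6)*(1/8)*29 + 39) = 37*(29/48 + 39) = 37*(1901/48) = 70337/48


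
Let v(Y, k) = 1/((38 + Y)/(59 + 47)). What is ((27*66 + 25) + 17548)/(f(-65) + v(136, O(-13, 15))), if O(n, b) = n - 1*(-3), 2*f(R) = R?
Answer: -3367770/5549 ≈ -606.92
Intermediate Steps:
f(R) = R/2
O(n, b) = 3 + n (O(n, b) = n + 3 = 3 + n)
v(Y, k) = 1/(19/53 + Y/106) (v(Y, k) = 1/((38 + Y)/106) = 1/((38 + Y)*(1/106)) = 1/(19/53 + Y/106))
((27*66 + 25) + 17548)/(f(-65) + v(136, O(-13, 15))) = ((27*66 + 25) + 17548)/((½)*(-65) + 106/(38 + 136)) = ((1782 + 25) + 17548)/(-65/2 + 106/174) = (1807 + 17548)/(-65/2 + 106*(1/174)) = 19355/(-65/2 + 53/87) = 19355/(-5549/174) = 19355*(-174/5549) = -3367770/5549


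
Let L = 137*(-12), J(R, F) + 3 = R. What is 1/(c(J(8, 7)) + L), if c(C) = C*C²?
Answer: -1/1519 ≈ -0.00065833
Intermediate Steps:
J(R, F) = -3 + R
c(C) = C³
L = -1644
1/(c(J(8, 7)) + L) = 1/((-3 + 8)³ - 1644) = 1/(5³ - 1644) = 1/(125 - 1644) = 1/(-1519) = -1/1519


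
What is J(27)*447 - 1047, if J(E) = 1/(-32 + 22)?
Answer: -10917/10 ≈ -1091.7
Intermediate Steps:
J(E) = -⅒ (J(E) = 1/(-10) = -⅒)
J(27)*447 - 1047 = -⅒*447 - 1047 = -447/10 - 1047 = -10917/10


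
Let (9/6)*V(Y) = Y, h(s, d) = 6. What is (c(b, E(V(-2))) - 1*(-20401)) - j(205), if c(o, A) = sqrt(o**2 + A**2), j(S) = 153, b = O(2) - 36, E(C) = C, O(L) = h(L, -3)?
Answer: 20248 + 2*sqrt(2029)/3 ≈ 20278.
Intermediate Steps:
V(Y) = 2*Y/3
O(L) = 6
b = -30 (b = 6 - 36 = -30)
c(o, A) = sqrt(A**2 + o**2)
(c(b, E(V(-2))) - 1*(-20401)) - j(205) = (sqrt(((2/3)*(-2))**2 + (-30)**2) - 1*(-20401)) - 1*153 = (sqrt((-4/3)**2 + 900) + 20401) - 153 = (sqrt(16/9 + 900) + 20401) - 153 = (sqrt(8116/9) + 20401) - 153 = (2*sqrt(2029)/3 + 20401) - 153 = (20401 + 2*sqrt(2029)/3) - 153 = 20248 + 2*sqrt(2029)/3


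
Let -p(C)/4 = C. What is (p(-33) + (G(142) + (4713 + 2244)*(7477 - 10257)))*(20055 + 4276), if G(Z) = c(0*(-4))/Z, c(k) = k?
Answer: -470569520568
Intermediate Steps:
p(C) = -4*C
G(Z) = 0 (G(Z) = (0*(-4))/Z = 0/Z = 0)
(p(-33) + (G(142) + (4713 + 2244)*(7477 - 10257)))*(20055 + 4276) = (-4*(-33) + (0 + (4713 + 2244)*(7477 - 10257)))*(20055 + 4276) = (132 + (0 + 6957*(-2780)))*24331 = (132 + (0 - 19340460))*24331 = (132 - 19340460)*24331 = -19340328*24331 = -470569520568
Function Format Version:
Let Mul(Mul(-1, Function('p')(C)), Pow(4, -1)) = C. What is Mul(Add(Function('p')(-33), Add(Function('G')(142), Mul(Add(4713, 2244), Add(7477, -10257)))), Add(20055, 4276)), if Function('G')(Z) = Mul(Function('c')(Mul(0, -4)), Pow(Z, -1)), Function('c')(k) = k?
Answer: -470569520568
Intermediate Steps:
Function('p')(C) = Mul(-4, C)
Function('G')(Z) = 0 (Function('G')(Z) = Mul(Mul(0, -4), Pow(Z, -1)) = Mul(0, Pow(Z, -1)) = 0)
Mul(Add(Function('p')(-33), Add(Function('G')(142), Mul(Add(4713, 2244), Add(7477, -10257)))), Add(20055, 4276)) = Mul(Add(Mul(-4, -33), Add(0, Mul(Add(4713, 2244), Add(7477, -10257)))), Add(20055, 4276)) = Mul(Add(132, Add(0, Mul(6957, -2780))), 24331) = Mul(Add(132, Add(0, -19340460)), 24331) = Mul(Add(132, -19340460), 24331) = Mul(-19340328, 24331) = -470569520568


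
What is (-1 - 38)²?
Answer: 1521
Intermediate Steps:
(-1 - 38)² = (-39)² = 1521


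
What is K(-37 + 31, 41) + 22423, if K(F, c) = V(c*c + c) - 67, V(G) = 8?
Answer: 22364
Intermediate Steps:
K(F, c) = -59 (K(F, c) = 8 - 67 = -59)
K(-37 + 31, 41) + 22423 = -59 + 22423 = 22364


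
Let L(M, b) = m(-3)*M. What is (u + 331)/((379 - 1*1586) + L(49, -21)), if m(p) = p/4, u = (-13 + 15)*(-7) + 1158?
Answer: -236/199 ≈ -1.1859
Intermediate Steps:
u = 1144 (u = 2*(-7) + 1158 = -14 + 1158 = 1144)
m(p) = p/4 (m(p) = p*(1/4) = p/4)
L(M, b) = -3*M/4 (L(M, b) = ((1/4)*(-3))*M = -3*M/4)
(u + 331)/((379 - 1*1586) + L(49, -21)) = (1144 + 331)/((379 - 1*1586) - 3/4*49) = 1475/((379 - 1586) - 147/4) = 1475/(-1207 - 147/4) = 1475/(-4975/4) = 1475*(-4/4975) = -236/199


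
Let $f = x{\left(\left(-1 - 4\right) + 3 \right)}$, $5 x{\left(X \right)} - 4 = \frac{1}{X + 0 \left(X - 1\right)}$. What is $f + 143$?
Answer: $\frac{1437}{10} \approx 143.7$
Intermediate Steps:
$x{\left(X \right)} = \frac{4}{5} + \frac{1}{5 X}$ ($x{\left(X \right)} = \frac{4}{5} + \frac{1}{5 \left(X + 0 \left(X - 1\right)\right)} = \frac{4}{5} + \frac{1}{5 \left(X + 0 \left(-1 + X\right)\right)} = \frac{4}{5} + \frac{1}{5 \left(X + 0\right)} = \frac{4}{5} + \frac{1}{5 X}$)
$f = \frac{7}{10}$ ($f = \frac{1 + 4 \left(\left(-1 - 4\right) + 3\right)}{5 \left(\left(-1 - 4\right) + 3\right)} = \frac{1 + 4 \left(-5 + 3\right)}{5 \left(-5 + 3\right)} = \frac{1 + 4 \left(-2\right)}{5 \left(-2\right)} = \frac{1}{5} \left(- \frac{1}{2}\right) \left(1 - 8\right) = \frac{1}{5} \left(- \frac{1}{2}\right) \left(-7\right) = \frac{7}{10} \approx 0.7$)
$f + 143 = \frac{7}{10} + 143 = \frac{1437}{10}$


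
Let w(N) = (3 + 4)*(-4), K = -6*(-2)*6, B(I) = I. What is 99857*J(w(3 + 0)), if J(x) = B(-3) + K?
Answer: 6890133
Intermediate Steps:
K = 72 (K = -2*(-6)*6 = 12*6 = 72)
w(N) = -28 (w(N) = 7*(-4) = -28)
J(x) = 69 (J(x) = -3 + 72 = 69)
99857*J(w(3 + 0)) = 99857*69 = 6890133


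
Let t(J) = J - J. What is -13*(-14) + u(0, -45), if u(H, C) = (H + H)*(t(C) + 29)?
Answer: 182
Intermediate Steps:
t(J) = 0
u(H, C) = 58*H (u(H, C) = (H + H)*(0 + 29) = (2*H)*29 = 58*H)
-13*(-14) + u(0, -45) = -13*(-14) + 58*0 = 182 + 0 = 182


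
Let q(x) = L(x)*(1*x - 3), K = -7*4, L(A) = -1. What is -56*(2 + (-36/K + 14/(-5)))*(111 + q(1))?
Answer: -15368/5 ≈ -3073.6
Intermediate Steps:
K = -28
q(x) = 3 - x (q(x) = -(1*x - 3) = -(x - 3) = -(-3 + x) = 3 - x)
-56*(2 + (-36/K + 14/(-5)))*(111 + q(1)) = -56*(2 + (-36/(-28) + 14/(-5)))*(111 + (3 - 1*1)) = -56*(2 + (-36*(-1/28) + 14*(-⅕)))*(111 + (3 - 1)) = -56*(2 + (9/7 - 14/5))*(111 + 2) = -56*(2 - 53/35)*113 = -136*113/5 = -56*1921/35 = -15368/5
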